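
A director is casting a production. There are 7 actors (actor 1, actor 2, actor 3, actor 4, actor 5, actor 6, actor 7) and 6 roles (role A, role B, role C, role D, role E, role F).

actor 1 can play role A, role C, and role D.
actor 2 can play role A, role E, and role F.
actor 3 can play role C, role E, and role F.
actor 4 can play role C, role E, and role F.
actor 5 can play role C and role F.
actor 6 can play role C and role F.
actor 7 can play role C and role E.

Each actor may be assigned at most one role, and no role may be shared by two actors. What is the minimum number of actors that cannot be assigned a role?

2

One maximum matching: actor 1–role D, actor 2–role A, actor 3–role C, actor 4–role E, actor 5–role F.
The set {actor 3, actor 4, actor 5, actor 6, actor 7} has only 3 neighbours ({role C, role E, role F}), so by Hall's theorem at most 5 of the 7 actors can be matched.
That matches 5 of the 7, leaving 2 unmatched; no matching can do better.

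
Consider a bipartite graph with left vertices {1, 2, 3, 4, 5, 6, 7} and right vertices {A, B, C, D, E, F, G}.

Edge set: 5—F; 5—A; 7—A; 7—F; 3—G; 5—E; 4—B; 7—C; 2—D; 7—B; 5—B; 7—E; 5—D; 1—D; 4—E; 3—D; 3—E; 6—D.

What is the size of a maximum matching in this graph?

5

One maximum matching: 1-D, 3-G, 4-B, 5-E, 7-A.
The set {1, 2, 6} has only 1 neighbour ({D}), so by Hall's theorem at most 5 of the 7 left vertices can be matched.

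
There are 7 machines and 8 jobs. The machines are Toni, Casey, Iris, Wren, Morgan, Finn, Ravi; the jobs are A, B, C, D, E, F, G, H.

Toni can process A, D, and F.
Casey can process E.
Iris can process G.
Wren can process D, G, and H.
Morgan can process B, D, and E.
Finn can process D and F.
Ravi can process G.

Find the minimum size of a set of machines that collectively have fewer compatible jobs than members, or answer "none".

Take S = {Iris, Ravi}. Its neighbourhood is {G}, so |N(S)| = 1 < |S| = 2.
No single vertex violates Hall's condition since each has at least one neighbour, so 2 is the minimum.

2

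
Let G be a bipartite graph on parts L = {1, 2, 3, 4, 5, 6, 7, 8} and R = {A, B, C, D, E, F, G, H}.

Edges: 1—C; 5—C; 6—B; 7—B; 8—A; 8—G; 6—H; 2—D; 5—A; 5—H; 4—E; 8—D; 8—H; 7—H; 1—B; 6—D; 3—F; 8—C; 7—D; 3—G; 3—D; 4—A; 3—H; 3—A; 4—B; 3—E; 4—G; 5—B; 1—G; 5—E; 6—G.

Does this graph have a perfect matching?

Yes

A valid assignment of size 8: 1→C, 2→D, 3→F, 4→E, 5→A, 6→B, 7→H, 8→G.
All 8 left vertices are covered.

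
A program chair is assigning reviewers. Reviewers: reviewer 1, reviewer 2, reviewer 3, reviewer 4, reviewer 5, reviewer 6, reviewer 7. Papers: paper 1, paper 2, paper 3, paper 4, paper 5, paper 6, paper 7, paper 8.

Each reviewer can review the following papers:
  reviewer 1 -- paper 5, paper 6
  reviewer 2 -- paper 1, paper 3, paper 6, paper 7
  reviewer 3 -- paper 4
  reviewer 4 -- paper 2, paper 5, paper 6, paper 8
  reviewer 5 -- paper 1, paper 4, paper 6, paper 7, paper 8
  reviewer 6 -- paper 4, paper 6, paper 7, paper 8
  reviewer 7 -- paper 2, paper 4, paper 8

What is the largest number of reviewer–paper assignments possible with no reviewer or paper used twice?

A valid assignment of size 7: reviewer 1–paper 5, reviewer 2–paper 6, reviewer 3–paper 4, reviewer 4–paper 8, reviewer 5–paper 1, reviewer 6–paper 7, reviewer 7–paper 2.
This saturates every reviewer, so 7 is the maximum.

7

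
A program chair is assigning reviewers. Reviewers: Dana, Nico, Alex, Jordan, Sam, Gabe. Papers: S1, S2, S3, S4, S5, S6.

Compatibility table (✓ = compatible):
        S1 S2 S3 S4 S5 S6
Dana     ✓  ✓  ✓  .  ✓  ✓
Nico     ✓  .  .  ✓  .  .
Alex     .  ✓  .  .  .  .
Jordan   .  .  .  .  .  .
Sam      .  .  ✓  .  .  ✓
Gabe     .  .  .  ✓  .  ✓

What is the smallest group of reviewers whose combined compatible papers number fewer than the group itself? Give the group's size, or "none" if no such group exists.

1

Take S = {Jordan}. Its neighbourhood is {}, so |N(S)| = 0 < |S| = 1.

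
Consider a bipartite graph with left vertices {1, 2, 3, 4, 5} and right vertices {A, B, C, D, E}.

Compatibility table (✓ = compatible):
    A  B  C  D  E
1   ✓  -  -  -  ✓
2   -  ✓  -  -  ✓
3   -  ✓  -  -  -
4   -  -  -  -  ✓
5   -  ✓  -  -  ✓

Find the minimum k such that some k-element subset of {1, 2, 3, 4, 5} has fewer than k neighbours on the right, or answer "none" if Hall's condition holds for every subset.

Take S = {2, 3, 4}. Its neighbourhood is {B, E}, so |N(S)| = 2 < |S| = 3.
Every subset of size less than 3 has at least as many neighbours as members, so 3 is the minimum.

3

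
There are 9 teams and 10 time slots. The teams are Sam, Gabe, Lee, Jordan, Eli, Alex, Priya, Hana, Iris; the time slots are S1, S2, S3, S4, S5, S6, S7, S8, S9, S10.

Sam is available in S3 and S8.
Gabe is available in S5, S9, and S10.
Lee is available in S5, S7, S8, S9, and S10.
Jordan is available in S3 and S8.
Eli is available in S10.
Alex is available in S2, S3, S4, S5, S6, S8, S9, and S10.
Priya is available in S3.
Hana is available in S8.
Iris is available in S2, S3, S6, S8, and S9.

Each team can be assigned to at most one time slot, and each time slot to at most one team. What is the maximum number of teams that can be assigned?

A valid assignment of size 7: Sam→S3, Gabe→S9, Lee→S7, Jordan→S8, Eli→S10, Alex→S6, Iris→S2.
The set {Sam, Jordan, Priya, Hana} has only 2 neighbours ({S3, S8}), so by Hall's theorem at most 7 of the 9 teams can be matched.

7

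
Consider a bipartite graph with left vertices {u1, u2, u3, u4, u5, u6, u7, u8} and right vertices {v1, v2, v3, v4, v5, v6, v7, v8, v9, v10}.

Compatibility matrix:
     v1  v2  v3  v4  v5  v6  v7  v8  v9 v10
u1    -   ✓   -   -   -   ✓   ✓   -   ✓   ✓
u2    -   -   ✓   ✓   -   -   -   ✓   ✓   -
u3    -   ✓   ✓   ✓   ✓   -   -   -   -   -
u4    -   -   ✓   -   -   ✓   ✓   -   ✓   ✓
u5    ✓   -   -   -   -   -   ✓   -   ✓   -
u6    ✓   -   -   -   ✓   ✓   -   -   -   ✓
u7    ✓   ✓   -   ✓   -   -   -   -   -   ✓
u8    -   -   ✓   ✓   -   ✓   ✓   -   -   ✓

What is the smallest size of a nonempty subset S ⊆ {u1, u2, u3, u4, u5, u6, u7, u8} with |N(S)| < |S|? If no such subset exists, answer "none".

A matching saturating every left vertex exists, for instance u1→v2, u2→v3, u3→v4, u4→v9, u5→v7, u6→v6, u7→v1, u8→v10.
By Hall's marriage theorem, this means |N(S)| ≥ |S| for every subset S, so no violating subset exists.

none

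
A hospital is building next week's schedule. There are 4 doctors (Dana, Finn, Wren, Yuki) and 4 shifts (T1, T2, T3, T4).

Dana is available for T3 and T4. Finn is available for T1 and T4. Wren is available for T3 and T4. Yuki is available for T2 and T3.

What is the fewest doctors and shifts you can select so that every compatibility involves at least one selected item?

A maximum matching has 4 edges (e.g. Dana–T3, Finn–T1, Wren–T4, Yuki–T2).
By König's theorem the minimum vertex cover has the same size. One such cover is {Dana, Finn, Wren, Yuki}.

4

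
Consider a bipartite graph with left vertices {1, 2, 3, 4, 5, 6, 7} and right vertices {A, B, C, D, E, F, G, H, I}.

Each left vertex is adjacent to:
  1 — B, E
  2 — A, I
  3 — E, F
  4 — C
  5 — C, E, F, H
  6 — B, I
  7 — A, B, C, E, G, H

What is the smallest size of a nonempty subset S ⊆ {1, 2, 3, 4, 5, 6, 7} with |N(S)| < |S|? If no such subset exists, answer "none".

A matching saturating every left vertex exists, for instance 1→E, 2→I, 3→F, 4→C, 5→H, 6→B, 7→G.
By Hall's marriage theorem, this means |N(S)| ≥ |S| for every subset S, so no violating subset exists.

none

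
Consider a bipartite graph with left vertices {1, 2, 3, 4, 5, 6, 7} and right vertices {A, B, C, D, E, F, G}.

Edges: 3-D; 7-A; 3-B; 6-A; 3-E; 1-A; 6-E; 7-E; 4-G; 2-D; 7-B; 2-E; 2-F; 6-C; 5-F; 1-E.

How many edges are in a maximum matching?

One maximum matching: 1–A, 2–D, 3–E, 4–G, 5–F, 6–C, 7–B.
All 7 left vertices are matched, so no larger matching exists.

7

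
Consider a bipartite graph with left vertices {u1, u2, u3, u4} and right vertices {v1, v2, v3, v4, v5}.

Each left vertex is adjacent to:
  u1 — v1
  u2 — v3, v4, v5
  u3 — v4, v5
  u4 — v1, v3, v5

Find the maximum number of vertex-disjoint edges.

4

For example, pair u1-v1, u2-v4, u3-v5, u4-v3.
All 4 left vertices are matched, so no larger matching exists.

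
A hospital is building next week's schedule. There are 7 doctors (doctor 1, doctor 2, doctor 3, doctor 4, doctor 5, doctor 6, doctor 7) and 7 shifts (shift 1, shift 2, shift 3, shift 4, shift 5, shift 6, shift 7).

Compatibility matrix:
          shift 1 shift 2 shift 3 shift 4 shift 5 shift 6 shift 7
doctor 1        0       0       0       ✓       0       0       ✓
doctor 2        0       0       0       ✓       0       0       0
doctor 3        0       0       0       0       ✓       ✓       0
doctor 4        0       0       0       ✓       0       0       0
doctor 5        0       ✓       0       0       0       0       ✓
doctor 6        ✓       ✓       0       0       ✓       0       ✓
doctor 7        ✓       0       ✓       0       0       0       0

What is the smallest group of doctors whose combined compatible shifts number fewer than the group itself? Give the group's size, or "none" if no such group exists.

2

Take S = {doctor 2, doctor 4}. Its neighbourhood is {shift 4}, so |N(S)| = 1 < |S| = 2.
No single vertex violates Hall's condition since each has at least one neighbour, so 2 is the minimum.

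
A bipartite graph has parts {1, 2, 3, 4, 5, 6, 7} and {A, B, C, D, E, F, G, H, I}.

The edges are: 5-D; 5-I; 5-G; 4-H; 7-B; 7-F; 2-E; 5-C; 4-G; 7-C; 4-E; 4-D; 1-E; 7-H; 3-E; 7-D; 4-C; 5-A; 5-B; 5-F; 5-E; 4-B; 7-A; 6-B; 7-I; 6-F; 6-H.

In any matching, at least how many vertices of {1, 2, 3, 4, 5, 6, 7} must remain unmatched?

For example, pair 1→E, 4→H, 5→G, 6→B, 7→A.
The set {1, 2, 3} has only 1 neighbour ({E}), so by Hall's theorem at most 5 of the 7 left vertices can be matched.
That matches 5 of the 7, leaving 2 unmatched; no matching can do better.

2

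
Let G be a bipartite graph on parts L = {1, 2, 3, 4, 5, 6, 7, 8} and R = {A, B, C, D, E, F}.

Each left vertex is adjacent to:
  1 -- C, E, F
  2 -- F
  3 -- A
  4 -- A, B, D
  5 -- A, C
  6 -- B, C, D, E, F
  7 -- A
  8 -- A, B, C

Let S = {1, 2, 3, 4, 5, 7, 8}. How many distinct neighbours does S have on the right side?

The union of neighbours of {1, 2, 3, 4, 5, 7, 8} is {A, B, C, D, E, F}, which has 6 elements.
Since |N(S)| = 6 < |S| = 7, Hall's condition fails for this subset.

6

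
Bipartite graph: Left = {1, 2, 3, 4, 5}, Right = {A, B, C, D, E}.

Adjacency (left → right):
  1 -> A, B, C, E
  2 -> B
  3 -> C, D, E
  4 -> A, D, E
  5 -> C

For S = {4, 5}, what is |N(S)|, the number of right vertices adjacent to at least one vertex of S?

The union of neighbours of {4, 5} is {A, C, D, E}, which has 4 elements.
Since |N(S)| = 4 ≥ |S| = 2, Hall's condition holds for this subset.

4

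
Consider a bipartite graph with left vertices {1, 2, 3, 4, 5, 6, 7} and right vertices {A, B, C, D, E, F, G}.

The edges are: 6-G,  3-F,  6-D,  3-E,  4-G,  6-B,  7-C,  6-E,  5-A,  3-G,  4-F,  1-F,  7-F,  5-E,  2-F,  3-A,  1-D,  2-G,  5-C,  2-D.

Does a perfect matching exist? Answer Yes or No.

Yes

A valid assignment of size 7: 1–D, 2–G, 3–A, 4–F, 5–E, 6–B, 7–C.
All 7 left vertices are covered.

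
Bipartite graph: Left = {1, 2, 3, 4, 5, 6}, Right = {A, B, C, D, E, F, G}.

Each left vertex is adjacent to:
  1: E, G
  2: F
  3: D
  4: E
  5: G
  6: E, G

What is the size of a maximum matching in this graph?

For example, pair 1-G, 2-F, 3-D, 4-E.
The set {1, 4, 5, 6} has only 2 neighbours ({E, G}), so by Hall's theorem at most 4 of the 6 left vertices can be matched.

4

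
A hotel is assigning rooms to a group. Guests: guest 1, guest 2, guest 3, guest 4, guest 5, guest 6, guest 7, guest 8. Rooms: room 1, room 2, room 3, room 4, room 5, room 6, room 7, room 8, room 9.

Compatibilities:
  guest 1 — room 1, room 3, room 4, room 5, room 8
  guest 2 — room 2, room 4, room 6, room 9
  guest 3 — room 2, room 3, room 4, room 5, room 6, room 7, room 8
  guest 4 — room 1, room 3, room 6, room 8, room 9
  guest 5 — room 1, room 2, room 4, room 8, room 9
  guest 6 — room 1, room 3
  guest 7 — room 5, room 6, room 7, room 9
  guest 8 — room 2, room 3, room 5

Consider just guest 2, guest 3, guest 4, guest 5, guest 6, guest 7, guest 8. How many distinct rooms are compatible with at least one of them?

The union of neighbours of {guest 2, guest 3, guest 4, guest 5, guest 6, guest 7, guest 8} is {room 1, room 2, room 3, room 4, room 5, room 6, room 7, room 8, room 9}, which has 9 elements.
Since |N(S)| = 9 ≥ |S| = 7, Hall's condition holds for this subset.

9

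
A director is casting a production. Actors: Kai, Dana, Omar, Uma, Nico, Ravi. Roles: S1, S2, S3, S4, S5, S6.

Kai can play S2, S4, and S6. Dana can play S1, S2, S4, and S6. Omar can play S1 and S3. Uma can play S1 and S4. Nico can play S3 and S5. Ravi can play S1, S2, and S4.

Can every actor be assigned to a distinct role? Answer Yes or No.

Yes

For example, pair Kai–S4, Dana–S6, Omar–S3, Uma–S1, Nico–S5, Ravi–S2.
Every actor is matched, so this is a perfect matching.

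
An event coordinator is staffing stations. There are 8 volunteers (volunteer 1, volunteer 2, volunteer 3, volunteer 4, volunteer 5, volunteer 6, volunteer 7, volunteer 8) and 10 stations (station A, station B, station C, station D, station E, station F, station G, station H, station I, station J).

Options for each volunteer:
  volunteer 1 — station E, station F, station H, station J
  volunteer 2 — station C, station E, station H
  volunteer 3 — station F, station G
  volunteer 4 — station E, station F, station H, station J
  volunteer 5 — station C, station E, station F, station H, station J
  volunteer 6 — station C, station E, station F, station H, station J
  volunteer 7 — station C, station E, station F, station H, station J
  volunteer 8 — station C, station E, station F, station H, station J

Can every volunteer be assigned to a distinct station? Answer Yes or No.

No

The set {volunteer 1, volunteer 2, volunteer 4, volunteer 5, volunteer 6, volunteer 7, volunteer 8} has only 5 neighbours ({station C, station E, station F, station H, station J}), so by Hall's theorem at most 6 of the 8 volunteers can be matched.
Hence no matching covers every volunteer.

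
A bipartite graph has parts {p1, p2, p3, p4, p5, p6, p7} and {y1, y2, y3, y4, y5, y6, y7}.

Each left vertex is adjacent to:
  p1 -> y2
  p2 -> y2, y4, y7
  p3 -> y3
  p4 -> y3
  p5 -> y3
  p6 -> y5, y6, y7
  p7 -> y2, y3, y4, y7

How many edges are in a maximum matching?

5

For example, pair p1→y2, p2→y4, p3→y3, p6→y6, p7→y7.
The set {p3, p4, p5} has only 1 neighbour ({y3}), so by Hall's theorem at most 5 of the 7 left vertices can be matched.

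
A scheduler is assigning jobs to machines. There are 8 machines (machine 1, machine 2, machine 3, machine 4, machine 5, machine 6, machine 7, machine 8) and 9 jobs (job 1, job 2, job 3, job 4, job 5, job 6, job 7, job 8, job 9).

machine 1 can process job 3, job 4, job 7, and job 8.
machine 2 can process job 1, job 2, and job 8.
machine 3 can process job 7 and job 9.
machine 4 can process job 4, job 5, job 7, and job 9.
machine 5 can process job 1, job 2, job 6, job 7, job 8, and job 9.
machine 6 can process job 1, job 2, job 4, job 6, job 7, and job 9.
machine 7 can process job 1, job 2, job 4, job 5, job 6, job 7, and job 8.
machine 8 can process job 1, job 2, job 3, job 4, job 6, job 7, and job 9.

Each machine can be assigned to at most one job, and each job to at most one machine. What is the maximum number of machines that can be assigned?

8

One maximum matching: machine 1-job 3, machine 2-job 2, machine 3-job 7, machine 4-job 4, machine 5-job 8, machine 6-job 1, machine 7-job 5, machine 8-job 9.
All 8 machines are matched, so no larger matching exists.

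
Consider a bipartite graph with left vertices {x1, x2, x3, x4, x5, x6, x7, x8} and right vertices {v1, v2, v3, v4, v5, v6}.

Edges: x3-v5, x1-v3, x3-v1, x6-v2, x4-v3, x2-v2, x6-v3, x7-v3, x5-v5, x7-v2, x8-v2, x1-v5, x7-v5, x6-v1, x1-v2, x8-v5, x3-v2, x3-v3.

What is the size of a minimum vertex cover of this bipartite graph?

{v1, v2, v3, v5} is a vertex cover of size 4: every edge has an endpoint in this set.
No smaller cover exists because x1–v5, x2–v2, x3–v1, x4–v3 is a matching of size 4, and a cover must include an endpoint of each of these disjoint edges (König's theorem).

4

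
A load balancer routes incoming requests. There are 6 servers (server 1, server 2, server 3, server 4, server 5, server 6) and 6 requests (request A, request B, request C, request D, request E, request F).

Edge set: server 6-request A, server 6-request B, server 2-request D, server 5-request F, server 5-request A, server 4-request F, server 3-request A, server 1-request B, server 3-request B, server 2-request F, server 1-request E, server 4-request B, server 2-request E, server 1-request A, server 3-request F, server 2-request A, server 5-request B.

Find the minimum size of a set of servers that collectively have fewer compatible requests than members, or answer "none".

Take S = {server 3, server 4, server 5, server 6}. Its neighbourhood is {request A, request B, request F}, so |N(S)| = 3 < |S| = 4.
Every subset of size less than 4 has at least as many neighbours as members, so 4 is the minimum.

4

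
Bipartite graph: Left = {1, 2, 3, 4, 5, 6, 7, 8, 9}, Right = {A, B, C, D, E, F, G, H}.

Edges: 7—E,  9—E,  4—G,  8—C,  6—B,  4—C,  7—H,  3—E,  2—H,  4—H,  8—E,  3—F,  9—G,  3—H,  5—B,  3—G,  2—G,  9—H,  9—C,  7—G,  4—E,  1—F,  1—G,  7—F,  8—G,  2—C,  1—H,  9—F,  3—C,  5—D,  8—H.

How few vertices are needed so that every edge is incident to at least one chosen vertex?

7

The 7 edges 1–F, 2–C, 3–G, 4–E, 5–D, 6–B, 7–H form a matching, so any vertex cover needs at least 7 vertices (one per matched edge).
Conversely {5, 6, C, E, F, G, H} meets every edge and has exactly 7 vertices, so 7 is optimal.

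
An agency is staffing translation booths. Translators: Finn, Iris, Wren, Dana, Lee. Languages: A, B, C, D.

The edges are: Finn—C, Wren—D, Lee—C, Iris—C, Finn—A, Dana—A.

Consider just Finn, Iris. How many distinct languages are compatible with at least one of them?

The union of neighbours of {Finn, Iris} is {A, C}, which has 2 elements.
Since |N(S)| = 2 ≥ |S| = 2, Hall's condition holds for this subset.

2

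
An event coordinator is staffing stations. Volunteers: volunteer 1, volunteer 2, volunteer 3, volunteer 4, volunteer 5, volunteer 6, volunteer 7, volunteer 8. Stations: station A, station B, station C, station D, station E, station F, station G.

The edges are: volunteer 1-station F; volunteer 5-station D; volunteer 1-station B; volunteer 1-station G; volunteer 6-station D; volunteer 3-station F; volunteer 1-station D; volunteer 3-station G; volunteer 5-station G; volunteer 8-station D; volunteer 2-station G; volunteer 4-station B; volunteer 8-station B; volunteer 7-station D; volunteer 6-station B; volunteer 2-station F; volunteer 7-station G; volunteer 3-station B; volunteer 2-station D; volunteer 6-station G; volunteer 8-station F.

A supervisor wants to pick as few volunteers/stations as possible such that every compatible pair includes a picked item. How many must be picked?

{station B, station D, station F, station G} is a vertex cover of size 4: every edge has an endpoint in this set.
No smaller cover exists because volunteer 1–station D, volunteer 2–station F, volunteer 3–station G, volunteer 4–station B is a matching of size 4, and a cover must include an endpoint of each of these disjoint edges (König's theorem).

4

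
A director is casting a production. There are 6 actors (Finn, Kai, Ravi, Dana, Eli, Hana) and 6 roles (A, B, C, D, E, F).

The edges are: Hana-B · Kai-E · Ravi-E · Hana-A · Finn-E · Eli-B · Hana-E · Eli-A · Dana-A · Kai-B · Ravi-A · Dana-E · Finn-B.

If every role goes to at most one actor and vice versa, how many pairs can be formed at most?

For example, pair Finn-E, Kai-B, Ravi-A.
The set {Finn, Kai, Ravi, Dana, Eli, Hana} has only 3 neighbours ({A, B, E}), so by Hall's theorem at most 3 of the 6 actors can be matched.

3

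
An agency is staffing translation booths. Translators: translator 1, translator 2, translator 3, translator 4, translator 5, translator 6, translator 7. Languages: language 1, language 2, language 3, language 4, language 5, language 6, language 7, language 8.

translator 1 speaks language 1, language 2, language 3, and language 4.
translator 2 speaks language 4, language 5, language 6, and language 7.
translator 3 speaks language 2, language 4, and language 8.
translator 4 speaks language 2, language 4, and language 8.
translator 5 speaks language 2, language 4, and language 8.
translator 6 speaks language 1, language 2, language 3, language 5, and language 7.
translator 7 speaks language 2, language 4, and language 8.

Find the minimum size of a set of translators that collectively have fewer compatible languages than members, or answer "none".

4

Take S = {translator 3, translator 4, translator 5, translator 7}. Its neighbourhood is {language 2, language 4, language 8}, so |N(S)| = 3 < |S| = 4.
Every subset of size less than 4 has at least as many neighbours as members, so 4 is the minimum.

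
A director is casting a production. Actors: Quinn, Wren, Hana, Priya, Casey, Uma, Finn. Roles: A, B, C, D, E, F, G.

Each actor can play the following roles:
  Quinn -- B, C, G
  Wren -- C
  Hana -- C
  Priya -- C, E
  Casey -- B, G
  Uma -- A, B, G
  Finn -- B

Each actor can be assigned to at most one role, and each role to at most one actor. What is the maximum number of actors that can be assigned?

For example, pair Quinn→G, Wren→C, Priya→E, Casey→B, Uma→A.
The set {Quinn, Wren, Hana, Casey, Finn} has only 3 neighbours ({B, C, G}), so by Hall's theorem at most 5 of the 7 actors can be matched.

5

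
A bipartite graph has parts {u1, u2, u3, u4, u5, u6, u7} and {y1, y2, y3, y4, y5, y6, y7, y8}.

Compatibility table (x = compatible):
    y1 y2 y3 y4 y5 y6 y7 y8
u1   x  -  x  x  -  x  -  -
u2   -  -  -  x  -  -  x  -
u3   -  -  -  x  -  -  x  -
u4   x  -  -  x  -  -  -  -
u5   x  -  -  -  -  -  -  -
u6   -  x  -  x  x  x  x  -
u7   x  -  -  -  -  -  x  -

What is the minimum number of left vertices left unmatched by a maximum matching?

A valid assignment of size 5: u1-y3, u2-y4, u3-y7, u4-y1, u6-y6.
The set {u2, u3, u4, u5, u7} has only 3 neighbours ({y1, y4, y7}), so by Hall's theorem at most 5 of the 7 left vertices can be matched.
That matches 5 of the 7, leaving 2 unmatched; no matching can do better.

2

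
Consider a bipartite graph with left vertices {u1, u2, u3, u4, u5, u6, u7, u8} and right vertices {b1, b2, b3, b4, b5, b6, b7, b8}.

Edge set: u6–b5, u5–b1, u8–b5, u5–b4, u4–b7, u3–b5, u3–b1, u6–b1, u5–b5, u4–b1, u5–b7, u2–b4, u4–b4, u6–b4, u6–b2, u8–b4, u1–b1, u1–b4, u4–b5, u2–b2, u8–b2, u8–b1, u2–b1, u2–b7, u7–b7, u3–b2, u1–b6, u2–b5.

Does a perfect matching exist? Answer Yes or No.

The set {u2, u3, u4, u5, u6, u7, u8} has only 5 neighbours ({b1, b2, b4, b5, b7}), so by Hall's theorem at most 6 of the 8 left vertices can be matched.
Hence no matching covers every left vertex.

No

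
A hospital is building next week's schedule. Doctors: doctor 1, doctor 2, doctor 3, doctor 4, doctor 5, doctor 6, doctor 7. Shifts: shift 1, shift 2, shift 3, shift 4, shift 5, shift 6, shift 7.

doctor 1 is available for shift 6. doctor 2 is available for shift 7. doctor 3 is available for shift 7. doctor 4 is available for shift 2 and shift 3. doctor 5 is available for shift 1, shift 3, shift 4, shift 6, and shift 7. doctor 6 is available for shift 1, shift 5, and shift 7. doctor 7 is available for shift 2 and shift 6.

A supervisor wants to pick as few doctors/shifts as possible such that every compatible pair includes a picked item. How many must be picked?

{doctor 1, doctor 4, doctor 5, doctor 6, doctor 7, shift 7} is a vertex cover of size 6: every edge has an endpoint in this set.
No smaller cover exists because doctor 1–shift 6, doctor 2–shift 7, doctor 4–shift 3, doctor 5–shift 4, doctor 6–shift 5, doctor 7–shift 2 is a matching of size 6, and a cover must include an endpoint of each of these disjoint edges (König's theorem).

6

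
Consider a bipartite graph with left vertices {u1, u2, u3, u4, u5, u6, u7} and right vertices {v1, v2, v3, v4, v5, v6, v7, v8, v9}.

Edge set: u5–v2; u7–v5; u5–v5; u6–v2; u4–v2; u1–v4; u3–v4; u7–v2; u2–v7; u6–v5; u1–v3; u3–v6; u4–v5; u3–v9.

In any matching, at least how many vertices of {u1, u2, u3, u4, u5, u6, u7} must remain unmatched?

2

A valid assignment of size 5: u1–v4, u2–v7, u3–v6, u4–v5, u5–v2.
The set {u4, u5, u6, u7} has only 2 neighbours ({v2, v5}), so by Hall's theorem at most 5 of the 7 left vertices can be matched.
That matches 5 of the 7, leaving 2 unmatched; no matching can do better.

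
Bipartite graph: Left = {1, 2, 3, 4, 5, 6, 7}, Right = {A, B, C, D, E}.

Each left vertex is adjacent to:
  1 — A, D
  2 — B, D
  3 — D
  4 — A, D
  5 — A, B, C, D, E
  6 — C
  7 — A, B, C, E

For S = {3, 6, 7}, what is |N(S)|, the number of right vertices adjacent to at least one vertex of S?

The union of neighbours of {3, 6, 7} is {A, B, C, D, E}, which has 5 elements.
Since |N(S)| = 5 ≥ |S| = 3, Hall's condition holds for this subset.

5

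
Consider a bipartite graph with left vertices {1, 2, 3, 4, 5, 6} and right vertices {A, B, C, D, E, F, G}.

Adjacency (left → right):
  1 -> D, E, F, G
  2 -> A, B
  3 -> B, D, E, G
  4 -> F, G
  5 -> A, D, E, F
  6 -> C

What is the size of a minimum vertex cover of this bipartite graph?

A maximum matching has 6 edges (e.g. 1–D, 2–A, 3–B, 4–F, 5–E, 6–C).
By König's theorem the minimum vertex cover has the same size. One such cover is {1, 2, 3, 4, 5, 6}.

6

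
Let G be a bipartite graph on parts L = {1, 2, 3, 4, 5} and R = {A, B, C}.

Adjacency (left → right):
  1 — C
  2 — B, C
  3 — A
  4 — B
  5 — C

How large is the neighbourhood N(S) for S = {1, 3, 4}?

The union of neighbours of {1, 3, 4} is {A, B, C}, which has 3 elements.
Since |N(S)| = 3 ≥ |S| = 3, Hall's condition holds for this subset.

3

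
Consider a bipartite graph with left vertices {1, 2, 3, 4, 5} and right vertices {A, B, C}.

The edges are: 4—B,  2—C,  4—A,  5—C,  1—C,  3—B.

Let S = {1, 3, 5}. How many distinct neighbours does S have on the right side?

2

The union of neighbours of {1, 3, 5} is {B, C}, which has 2 elements.
Since |N(S)| = 2 < |S| = 3, Hall's condition fails for this subset.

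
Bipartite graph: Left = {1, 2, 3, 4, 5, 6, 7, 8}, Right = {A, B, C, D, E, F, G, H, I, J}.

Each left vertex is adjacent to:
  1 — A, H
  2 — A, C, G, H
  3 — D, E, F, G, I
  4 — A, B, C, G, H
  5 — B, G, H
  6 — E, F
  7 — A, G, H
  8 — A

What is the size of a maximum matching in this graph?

7

One maximum matching: 1→H, 2→C, 3→E, 4→A, 5→B, 6→F, 7→G.
The set {1, 2, 4, 5, 7, 8} has only 5 neighbours ({A, B, C, G, H}), so by Hall's theorem at most 7 of the 8 left vertices can be matched.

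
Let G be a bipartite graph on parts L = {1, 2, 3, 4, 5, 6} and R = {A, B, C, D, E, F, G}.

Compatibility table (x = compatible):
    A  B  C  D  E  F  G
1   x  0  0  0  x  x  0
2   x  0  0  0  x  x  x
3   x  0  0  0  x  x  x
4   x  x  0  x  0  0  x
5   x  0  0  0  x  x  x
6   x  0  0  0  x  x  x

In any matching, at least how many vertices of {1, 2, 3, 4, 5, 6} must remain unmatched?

A valid assignment of size 5: 1→A, 2→F, 3→G, 4→B, 5→E.
The set {1, 2, 3, 5, 6} has only 4 neighbours ({A, E, F, G}), so by Hall's theorem at most 5 of the 6 left vertices can be matched.
That matches 5 of the 6, leaving 1 unmatched; no matching can do better.

1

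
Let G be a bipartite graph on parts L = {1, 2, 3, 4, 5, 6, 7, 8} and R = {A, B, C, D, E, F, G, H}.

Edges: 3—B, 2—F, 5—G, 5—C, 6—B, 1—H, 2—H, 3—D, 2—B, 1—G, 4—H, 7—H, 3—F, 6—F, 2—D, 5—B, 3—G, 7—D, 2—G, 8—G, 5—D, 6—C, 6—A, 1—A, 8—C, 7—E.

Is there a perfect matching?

For example, pair 1–A, 2–F, 3–D, 4–H, 5–G, 6–B, 7–E, 8–C.
All 8 left vertices are covered.

Yes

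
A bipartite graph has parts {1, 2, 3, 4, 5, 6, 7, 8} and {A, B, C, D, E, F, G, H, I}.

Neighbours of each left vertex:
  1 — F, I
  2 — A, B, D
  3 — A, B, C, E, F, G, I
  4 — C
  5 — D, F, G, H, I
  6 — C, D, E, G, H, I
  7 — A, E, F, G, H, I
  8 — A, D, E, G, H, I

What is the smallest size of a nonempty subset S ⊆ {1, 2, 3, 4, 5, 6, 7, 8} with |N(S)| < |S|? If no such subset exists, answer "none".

none

A matching saturating every left vertex exists, for instance 1→I, 2→B, 3→E, 4→C, 5→F, 6→H, 7→A, 8→G.
By Hall's marriage theorem, this means |N(S)| ≥ |S| for every subset S, so no violating subset exists.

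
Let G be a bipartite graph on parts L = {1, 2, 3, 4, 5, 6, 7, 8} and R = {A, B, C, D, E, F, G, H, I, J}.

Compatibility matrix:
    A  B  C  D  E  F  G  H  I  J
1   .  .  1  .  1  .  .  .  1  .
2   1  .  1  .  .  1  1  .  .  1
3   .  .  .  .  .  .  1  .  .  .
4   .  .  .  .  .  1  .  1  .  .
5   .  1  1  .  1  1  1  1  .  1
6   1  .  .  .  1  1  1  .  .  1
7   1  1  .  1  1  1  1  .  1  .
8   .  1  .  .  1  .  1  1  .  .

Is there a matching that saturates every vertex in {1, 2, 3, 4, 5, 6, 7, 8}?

Yes

One maximum matching: 1–C, 2–J, 3–G, 4–F, 5–H, 6–E, 7–A, 8–B.
All 8 left vertices are covered.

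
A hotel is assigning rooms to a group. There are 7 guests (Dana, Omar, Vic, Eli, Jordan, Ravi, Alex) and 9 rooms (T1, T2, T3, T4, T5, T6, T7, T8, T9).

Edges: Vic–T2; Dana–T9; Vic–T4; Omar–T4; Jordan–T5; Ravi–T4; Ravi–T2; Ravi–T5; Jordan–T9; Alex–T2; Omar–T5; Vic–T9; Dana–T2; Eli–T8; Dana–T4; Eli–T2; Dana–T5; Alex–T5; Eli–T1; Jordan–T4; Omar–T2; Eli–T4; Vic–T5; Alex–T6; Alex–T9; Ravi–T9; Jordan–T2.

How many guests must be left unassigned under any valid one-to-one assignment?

One maximum matching: Dana-T5, Omar-T2, Vic-T4, Eli-T8, Jordan-T9, Alex-T6.
The set {Dana, Omar, Vic, Jordan, Ravi} has only 4 neighbours ({T2, T4, T5, T9}), so by Hall's theorem at most 6 of the 7 guests can be matched.
That matches 6 of the 7, leaving 1 unmatched; no matching can do better.

1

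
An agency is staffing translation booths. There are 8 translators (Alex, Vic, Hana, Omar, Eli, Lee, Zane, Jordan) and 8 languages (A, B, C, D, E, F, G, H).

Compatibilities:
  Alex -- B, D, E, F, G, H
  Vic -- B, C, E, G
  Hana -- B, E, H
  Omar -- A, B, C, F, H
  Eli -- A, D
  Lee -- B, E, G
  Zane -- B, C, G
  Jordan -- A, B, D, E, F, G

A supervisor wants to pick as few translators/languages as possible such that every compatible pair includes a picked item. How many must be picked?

{Alex, Vic, Hana, Omar, Eli, Lee, Zane, Jordan} is a vertex cover of size 8: every edge has an endpoint in this set.
No smaller cover exists because Alex–F, Vic–C, Hana–H, Omar–A, Eli–D, Lee–E, Zane–B, Jordan–G is a matching of size 8, and a cover must include an endpoint of each of these disjoint edges (König's theorem).

8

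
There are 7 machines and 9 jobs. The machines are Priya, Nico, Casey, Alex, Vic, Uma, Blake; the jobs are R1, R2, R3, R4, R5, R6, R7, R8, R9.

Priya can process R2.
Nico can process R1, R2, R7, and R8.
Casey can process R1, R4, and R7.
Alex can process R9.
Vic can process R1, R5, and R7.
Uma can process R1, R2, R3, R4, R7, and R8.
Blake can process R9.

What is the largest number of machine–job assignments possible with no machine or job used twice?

6

A valid assignment of size 6: Priya→R2, Nico→R8, Casey→R4, Alex→R9, Vic→R7, Uma→R3.
The set {Alex, Blake} has only 1 neighbour ({R9}), so by Hall's theorem at most 6 of the 7 machines can be matched.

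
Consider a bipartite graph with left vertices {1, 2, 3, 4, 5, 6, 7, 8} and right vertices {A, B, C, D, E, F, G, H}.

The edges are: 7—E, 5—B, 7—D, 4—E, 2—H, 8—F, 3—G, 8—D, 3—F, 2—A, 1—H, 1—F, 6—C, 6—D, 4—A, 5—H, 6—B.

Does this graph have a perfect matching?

Yes

One maximum matching: 1–H, 2–A, 3–G, 4–E, 5–B, 6–C, 7–D, 8–F.
Every left vertex is matched, so this is a perfect matching.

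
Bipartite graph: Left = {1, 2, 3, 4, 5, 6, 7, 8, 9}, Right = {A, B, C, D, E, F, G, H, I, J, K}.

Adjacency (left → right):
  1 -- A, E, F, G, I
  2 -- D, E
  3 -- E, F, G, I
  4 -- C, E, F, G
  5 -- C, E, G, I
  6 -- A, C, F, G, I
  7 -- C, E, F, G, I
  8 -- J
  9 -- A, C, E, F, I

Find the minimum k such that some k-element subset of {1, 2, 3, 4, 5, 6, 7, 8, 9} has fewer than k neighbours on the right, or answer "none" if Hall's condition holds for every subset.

7

Take S = {1, 3, 4, 5, 6, 7, 9}. Its neighbourhood is {A, C, E, F, G, I}, so |N(S)| = 6 < |S| = 7.
Every subset of size less than 7 has at least as many neighbours as members, so 7 is the minimum.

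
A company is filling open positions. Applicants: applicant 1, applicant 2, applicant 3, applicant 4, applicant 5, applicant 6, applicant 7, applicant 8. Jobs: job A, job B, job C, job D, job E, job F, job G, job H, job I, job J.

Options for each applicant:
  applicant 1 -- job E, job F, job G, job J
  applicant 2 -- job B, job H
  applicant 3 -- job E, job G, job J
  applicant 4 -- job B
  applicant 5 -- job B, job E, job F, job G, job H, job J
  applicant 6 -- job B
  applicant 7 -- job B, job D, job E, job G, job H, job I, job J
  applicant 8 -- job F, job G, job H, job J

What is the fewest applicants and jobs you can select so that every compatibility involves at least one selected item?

7

A maximum matching has 7 edges (e.g. applicant 1–job G, applicant 2–job H, applicant 3–job E, applicant 4–job B, applicant 5–job F, applicant 7–job D, applicant 8–job J).
By König's theorem the minimum vertex cover has the same size. One such cover is {applicant 1, applicant 2, applicant 3, applicant 5, applicant 7, applicant 8, job B}.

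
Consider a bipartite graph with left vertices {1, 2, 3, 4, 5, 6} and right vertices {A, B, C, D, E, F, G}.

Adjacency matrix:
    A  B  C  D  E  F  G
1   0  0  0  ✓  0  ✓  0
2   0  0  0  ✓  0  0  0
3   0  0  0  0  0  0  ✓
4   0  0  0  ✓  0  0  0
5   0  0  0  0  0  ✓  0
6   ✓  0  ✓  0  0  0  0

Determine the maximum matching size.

For example, pair 1–F, 2–D, 3–G, 6–C.
The set {1, 2, 4, 5} has only 2 neighbours ({D, F}), so by Hall's theorem at most 4 of the 6 left vertices can be matched.

4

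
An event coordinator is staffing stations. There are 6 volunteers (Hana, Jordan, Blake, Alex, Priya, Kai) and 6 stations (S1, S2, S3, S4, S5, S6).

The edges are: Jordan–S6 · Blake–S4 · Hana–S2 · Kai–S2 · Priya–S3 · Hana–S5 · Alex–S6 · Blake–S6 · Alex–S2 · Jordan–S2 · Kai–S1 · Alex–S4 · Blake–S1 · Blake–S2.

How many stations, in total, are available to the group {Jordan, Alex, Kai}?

The union of neighbours of {Jordan, Alex, Kai} is {S1, S2, S4, S6}, which has 4 elements.
Since |N(S)| = 4 ≥ |S| = 3, Hall's condition holds for this subset.

4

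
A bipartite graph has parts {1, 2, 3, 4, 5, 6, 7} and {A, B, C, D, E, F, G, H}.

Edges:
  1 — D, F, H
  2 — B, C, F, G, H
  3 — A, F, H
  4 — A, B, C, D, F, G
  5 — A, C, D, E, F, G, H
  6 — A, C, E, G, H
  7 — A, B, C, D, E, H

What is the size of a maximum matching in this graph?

7

For example, pair 1–D, 2–H, 3–F, 4–B, 5–G, 6–E, 7–A.
All 7 left vertices are matched, so no larger matching exists.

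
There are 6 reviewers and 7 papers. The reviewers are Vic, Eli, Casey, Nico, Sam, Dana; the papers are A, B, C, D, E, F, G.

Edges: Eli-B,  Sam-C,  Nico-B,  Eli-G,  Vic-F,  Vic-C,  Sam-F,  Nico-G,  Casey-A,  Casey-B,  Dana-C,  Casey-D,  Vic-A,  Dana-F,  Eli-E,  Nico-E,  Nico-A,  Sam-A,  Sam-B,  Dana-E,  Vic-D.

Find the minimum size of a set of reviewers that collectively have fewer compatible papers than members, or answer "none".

A matching saturating every reviewer exists, for instance Vic→C, Eli→G, Casey→D, Nico→B, Sam→F, Dana→E.
By Hall's marriage theorem, this means |N(S)| ≥ |S| for every subset S, so no violating subset exists.

none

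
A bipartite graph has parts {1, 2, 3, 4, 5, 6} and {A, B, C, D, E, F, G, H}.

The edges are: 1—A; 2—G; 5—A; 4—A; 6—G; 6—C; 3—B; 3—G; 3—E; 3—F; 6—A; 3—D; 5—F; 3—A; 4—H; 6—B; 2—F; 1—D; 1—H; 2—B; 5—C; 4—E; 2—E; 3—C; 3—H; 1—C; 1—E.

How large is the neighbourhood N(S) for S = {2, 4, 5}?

7

The union of neighbours of {2, 4, 5} is {A, B, C, E, F, G, H}, which has 7 elements.
Since |N(S)| = 7 ≥ |S| = 3, Hall's condition holds for this subset.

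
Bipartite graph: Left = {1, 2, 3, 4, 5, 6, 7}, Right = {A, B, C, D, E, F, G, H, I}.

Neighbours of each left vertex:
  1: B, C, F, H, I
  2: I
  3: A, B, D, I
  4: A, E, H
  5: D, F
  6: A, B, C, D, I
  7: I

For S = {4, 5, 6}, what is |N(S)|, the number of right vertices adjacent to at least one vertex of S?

8

The union of neighbours of {4, 5, 6} is {A, B, C, D, E, F, H, I}, which has 8 elements.
Since |N(S)| = 8 ≥ |S| = 3, Hall's condition holds for this subset.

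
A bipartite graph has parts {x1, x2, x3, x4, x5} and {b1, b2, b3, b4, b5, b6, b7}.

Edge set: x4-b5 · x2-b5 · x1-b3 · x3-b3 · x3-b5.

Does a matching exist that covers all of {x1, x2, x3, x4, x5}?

The set {x1, x2, x3, x4, x5} has only 2 neighbours ({b3, b5}), so by Hall's theorem at most 2 of the 5 left vertices can be matched.
Hence no matching covers every left vertex.

No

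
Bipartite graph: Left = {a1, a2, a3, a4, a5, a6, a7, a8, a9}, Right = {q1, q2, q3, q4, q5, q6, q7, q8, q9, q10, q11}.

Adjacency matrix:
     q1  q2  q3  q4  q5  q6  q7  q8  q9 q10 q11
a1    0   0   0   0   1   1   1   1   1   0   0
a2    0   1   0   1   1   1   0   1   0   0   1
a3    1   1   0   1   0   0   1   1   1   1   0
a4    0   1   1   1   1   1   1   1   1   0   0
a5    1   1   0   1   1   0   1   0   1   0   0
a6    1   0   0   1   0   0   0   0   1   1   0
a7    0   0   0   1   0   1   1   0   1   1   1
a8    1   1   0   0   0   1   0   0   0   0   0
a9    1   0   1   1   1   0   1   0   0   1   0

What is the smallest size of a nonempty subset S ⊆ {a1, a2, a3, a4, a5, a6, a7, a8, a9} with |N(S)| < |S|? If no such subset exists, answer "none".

none

A matching saturating every left vertex exists, for instance a1→q8, a2→q11, a3→q1, a4→q6, a5→q7, a6→q10, a7→q9, a8→q2, a9→q4.
By Hall's marriage theorem, this means |N(S)| ≥ |S| for every subset S, so no violating subset exists.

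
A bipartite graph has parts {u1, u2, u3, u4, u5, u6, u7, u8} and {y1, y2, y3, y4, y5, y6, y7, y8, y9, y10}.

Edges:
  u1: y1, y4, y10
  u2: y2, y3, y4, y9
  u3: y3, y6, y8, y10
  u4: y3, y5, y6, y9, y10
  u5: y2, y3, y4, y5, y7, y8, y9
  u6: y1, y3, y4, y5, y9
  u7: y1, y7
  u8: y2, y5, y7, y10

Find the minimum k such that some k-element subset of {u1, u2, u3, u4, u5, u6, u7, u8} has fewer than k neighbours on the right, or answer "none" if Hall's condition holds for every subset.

A matching saturating every left vertex exists, for instance u1→y10, u2→y2, u3→y3, u4→y6, u5→y4, u6→y9, u7→y1, u8→y7.
By Hall's marriage theorem, this means |N(S)| ≥ |S| for every subset S, so no violating subset exists.

none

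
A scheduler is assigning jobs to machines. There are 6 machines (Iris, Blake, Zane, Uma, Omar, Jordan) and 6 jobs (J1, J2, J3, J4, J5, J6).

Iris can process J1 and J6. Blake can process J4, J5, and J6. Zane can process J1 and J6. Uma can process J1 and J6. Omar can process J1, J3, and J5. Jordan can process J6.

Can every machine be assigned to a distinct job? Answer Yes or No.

The set {Iris, Zane, Uma, Jordan} has only 2 neighbours ({J1, J6}), so by Hall's theorem at most 4 of the 6 machines can be matched.
Hence no matching covers every machine.

No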